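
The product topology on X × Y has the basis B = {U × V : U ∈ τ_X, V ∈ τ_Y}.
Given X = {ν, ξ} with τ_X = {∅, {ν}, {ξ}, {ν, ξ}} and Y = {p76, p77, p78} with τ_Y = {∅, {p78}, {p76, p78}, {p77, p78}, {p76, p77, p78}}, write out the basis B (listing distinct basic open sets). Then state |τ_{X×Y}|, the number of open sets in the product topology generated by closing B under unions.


Basis B = {∅ × ∅, {ν} × {p78}, {ξ} × {p78}, {ν} × {p76, p78}, {ν} × {p77, p78}, {ν, ξ} × {p78}, {ξ} × {p76, p78}, {ξ} × {p77, p78}, {ν} × {p76, p77, p78}, {ξ} × {p76, p77, p78}, {ν, ξ} × {p76, p78}, {ν, ξ} × {p77, p78}, {ν, ξ} × {p76, p77, p78}}; |τ_{X×Y}| = 25.

Enumerate products U × V with U ∈ τ_X, V ∈ τ_Y (deduplicated):
  ∅ × ∅ = {} (∅)
  {ν} × {p78} = {(ν,p78)}
  {ξ} × {p78} = {(ξ,p78)}
  {ν} × {p76, p78} = {(ν,p76), (ν,p78)}
  {ν} × {p77, p78} = {(ν,p77), (ν,p78)}
  {ν, ξ} × {p78} = {(ν,p78), (ξ,p78)}
  {ξ} × {p76, p78} = {(ξ,p76), (ξ,p78)}
  {ξ} × {p77, p78} = {(ξ,p77), (ξ,p78)}
  {ν} × {p76, p77, p78} = {(ν,p76), (ν,p77), (ν,p78)}
  {ξ} × {p76, p77, p78} = {(ξ,p76), (ξ,p77), (ξ,p78)}
  {ν, ξ} × {p76, p78} = {(ν,p76), (ν,p78), (ξ,p76), (ξ,p78)}
  {ν, ξ} × {p77, p78} = {(ν,p77), (ν,p78), (ξ,p77), (ξ,p78)}
  {ν, ξ} × {p76, p77, p78} = {(ν,p76), (ν,p77), (ν,p78), (ξ,p76), (ξ,p77), (ξ,p78)}
These 13 distinct sets form the basis B.
Close under arbitrary unions to get τ_{X×Y}; counting gives |τ_{X×Y}| = 25.


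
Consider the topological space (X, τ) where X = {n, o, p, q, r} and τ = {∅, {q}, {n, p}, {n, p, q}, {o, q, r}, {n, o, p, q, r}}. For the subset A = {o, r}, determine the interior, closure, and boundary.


int(A) = ∅, cl(A) = {o, r}, ∂A = {o, r}.

Closed sets in (X, τ) are complements of opens:
  closed(X, τ) = {∅, {n, p}, {o, r}, {o, q, r}, {n, o, p, r}, {n, o, p, q, r}}.
int(A) = ⋃ {U ∈ τ : U ⊆ A}. Opens contained in A: ∅.
Taking the union of these: int(A) = ∅.
cl(A) = ⋂ {C closed : A ⊆ C}. Closed sets containing A: {o, r}, {o, q, r}, {n, o, p, r}, {n, o, p, q, r}.
Intersecting these: cl(A) = {o, r}.
∂A = cl(A) ∖ int(A) = {o, r} ∖ ∅ = {o, r}.


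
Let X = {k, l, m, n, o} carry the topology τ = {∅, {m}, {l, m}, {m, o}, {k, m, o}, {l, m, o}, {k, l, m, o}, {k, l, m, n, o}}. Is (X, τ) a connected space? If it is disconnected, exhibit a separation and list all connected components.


(X, τ) is connected.

Find clopen sets (U ∈ τ with X ∖ U ∈ τ):
  U = ∅, X ∖ U = {k, l, m, n, o} — both open, so U is clopen.
  U = {k, l, m, n, o}, X ∖ U = ∅ — both open, so U is clopen.
Only trivial clopens (∅ and X) exist, so (X, τ) is connected.
Compute connected components by grouping points that agree on all clopens:
  component: {k, l, m, n, o}


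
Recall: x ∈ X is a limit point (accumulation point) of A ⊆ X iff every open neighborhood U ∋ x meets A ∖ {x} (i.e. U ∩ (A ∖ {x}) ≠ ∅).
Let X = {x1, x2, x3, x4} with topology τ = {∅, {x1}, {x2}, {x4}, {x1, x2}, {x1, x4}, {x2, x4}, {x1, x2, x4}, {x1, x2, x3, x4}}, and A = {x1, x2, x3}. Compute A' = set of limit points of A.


A' = {x3}

For each x ∈ X, list the open sets U ∈ τ with x ∈ U, then check whether U ∩ (A ∖ {x}) ≠ ∅ for every such U.
  x = x1: open {x1} ∋ x has {x1} ∩ (A ∖ {x1}) = ∅, so x is NOT a limit point.
  x = x2: open {x2} ∋ x has {x2} ∩ (A ∖ {x2}) = ∅, so x is NOT a limit point.
  x = x3: opens ∋ x are {x1, x2, x3, x4}; each meets A ∖ {x3}, so x IS a limit point.
  x = x4: open {x4} ∋ x has {x4} ∩ (A ∖ {x4}) = ∅, so x is NOT a limit point.
Collecting: A' = {x3}.


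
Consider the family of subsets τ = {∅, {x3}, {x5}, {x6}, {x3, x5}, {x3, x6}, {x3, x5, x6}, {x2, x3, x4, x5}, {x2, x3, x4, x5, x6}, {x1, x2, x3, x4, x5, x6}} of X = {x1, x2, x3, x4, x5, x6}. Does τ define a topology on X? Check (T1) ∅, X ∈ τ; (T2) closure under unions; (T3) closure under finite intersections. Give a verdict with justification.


τ is NOT a topology on X.

Axiom (T1): ∅ ∈ τ? Yes; X ∈ τ? Yes.
Axiom (T2/T3): check pairwise unions and intersections of members of τ.
Counterexample for (T2): {x5} ∪ {x6} = {x5, x6} ∉ τ. Therefore τ is NOT a topology.


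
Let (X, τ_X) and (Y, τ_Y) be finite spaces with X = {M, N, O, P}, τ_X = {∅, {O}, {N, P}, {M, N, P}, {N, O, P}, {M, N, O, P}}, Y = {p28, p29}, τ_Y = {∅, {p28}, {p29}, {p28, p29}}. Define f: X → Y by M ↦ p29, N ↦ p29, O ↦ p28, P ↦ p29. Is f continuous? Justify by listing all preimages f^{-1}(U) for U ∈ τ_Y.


f IS continuous.

Compute f^{-1}(U) for each U ∈ τ_Y:
  U = ∅: f^{-1}(U) = ∅ ∈ τ_X ✓.
  U = {p28}: f^{-1}(U) = {O} ∈ τ_X ✓.
  U = {p29}: f^{-1}(U) = {M, N, P} ∈ τ_X ✓.
  U = {p28, p29}: f^{-1}(U) = {M, N, O, P} ∈ τ_X ✓.
Every preimage lies in τ_X, so f IS continuous.


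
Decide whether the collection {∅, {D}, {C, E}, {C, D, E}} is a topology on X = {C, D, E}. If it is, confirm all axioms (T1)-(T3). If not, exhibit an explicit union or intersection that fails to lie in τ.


τ IS a topology on X.

Axiom (T1): ∅ ∈ τ? Yes; X ∈ τ? Yes.
Axiom (T2/T3): check pairwise unions and intersections of members of τ.
All pairwise intersections and unions checked — each lies in τ. Therefore τ satisfies (T1), (T2), (T3): it IS a topology on X.


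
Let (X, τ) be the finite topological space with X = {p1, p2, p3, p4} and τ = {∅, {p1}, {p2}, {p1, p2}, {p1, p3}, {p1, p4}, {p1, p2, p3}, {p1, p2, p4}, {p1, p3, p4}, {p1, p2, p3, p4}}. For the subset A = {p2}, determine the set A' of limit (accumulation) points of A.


A' = ∅

For each x ∈ X, list the open sets U ∈ τ with x ∈ U, then check whether U ∩ (A ∖ {x}) ≠ ∅ for every such U.
  x = p1: open {p1} ∋ x has {p1} ∩ (A ∖ {p1}) = ∅, so x is NOT a limit point.
  x = p2: open {p2} ∋ x has {p2} ∩ (A ∖ {p2}) = ∅, so x is NOT a limit point.
  x = p3: open {p1, p3} ∋ x has {p1, p3} ∩ (A ∖ {p3}) = ∅, so x is NOT a limit point.
  x = p4: open {p1, p4} ∋ x has {p1, p4} ∩ (A ∖ {p4}) = ∅, so x is NOT a limit point.
Collecting: A' = ∅.


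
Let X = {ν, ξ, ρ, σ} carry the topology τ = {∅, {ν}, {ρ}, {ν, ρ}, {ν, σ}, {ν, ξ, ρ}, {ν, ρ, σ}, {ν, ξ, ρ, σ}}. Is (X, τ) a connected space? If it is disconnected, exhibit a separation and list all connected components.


(X, τ) is connected.

Find clopen sets (U ∈ τ with X ∖ U ∈ τ):
  U = ∅, X ∖ U = {ν, ξ, ρ, σ} — both open, so U is clopen.
  U = {ν, ξ, ρ, σ}, X ∖ U = ∅ — both open, so U is clopen.
Only trivial clopens (∅ and X) exist, so (X, τ) is connected.
Compute connected components by grouping points that agree on all clopens:
  component: {ν, ξ, ρ, σ}


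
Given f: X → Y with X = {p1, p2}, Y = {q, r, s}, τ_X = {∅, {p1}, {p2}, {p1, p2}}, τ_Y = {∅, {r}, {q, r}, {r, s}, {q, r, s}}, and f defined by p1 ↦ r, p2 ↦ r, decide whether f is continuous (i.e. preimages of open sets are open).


f IS continuous.

Compute f^{-1}(U) for each U ∈ τ_Y:
  U = ∅: f^{-1}(U) = ∅ ∈ τ_X ✓.
  U = {r}: f^{-1}(U) = {p1, p2} ∈ τ_X ✓.
  U = {q, r}: f^{-1}(U) = {p1, p2} ∈ τ_X ✓.
  U = {r, s}: f^{-1}(U) = {p1, p2} ∈ τ_X ✓.
  U = {q, r, s}: f^{-1}(U) = {p1, p2} ∈ τ_X ✓.
Every preimage lies in τ_X, so f IS continuous.


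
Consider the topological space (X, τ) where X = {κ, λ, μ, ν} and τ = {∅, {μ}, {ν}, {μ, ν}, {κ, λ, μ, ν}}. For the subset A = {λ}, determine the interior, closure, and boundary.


int(A) = ∅, cl(A) = {κ, λ}, ∂A = {κ, λ}.

Closed sets in (X, τ) are complements of opens:
  closed(X, τ) = {∅, {κ, λ}, {κ, λ, μ}, {κ, λ, ν}, {κ, λ, μ, ν}}.
int(A) = ⋃ {U ∈ τ : U ⊆ A}. Opens contained in A: ∅.
Taking the union of these: int(A) = ∅.
cl(A) = ⋂ {C closed : A ⊆ C}. Closed sets containing A: {κ, λ}, {κ, λ, μ}, {κ, λ, ν}, {κ, λ, μ, ν}.
Intersecting these: cl(A) = {κ, λ}.
∂A = cl(A) ∖ int(A) = {κ, λ} ∖ ∅ = {κ, λ}.


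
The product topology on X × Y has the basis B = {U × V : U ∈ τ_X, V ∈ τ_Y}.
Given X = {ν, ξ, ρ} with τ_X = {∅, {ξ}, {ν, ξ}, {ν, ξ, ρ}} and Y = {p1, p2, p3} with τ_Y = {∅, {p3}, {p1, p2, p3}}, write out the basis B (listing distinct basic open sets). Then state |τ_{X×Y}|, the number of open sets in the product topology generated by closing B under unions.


Basis B = {∅ × ∅, {ξ} × {p3}, {ν, ξ} × {p3}, {ν, ξ, ρ} × {p3}, {ξ} × {p1, p2, p3}, {ν, ξ} × {p1, p2, p3}, {ν, ξ, ρ} × {p1, p2, p3}}; |τ_{X×Y}| = 10.

Enumerate products U × V with U ∈ τ_X, V ∈ τ_Y (deduplicated):
  ∅ × ∅ = {} (∅)
  {ξ} × {p3} = {(ξ,p3)}
  {ν, ξ} × {p3} = {(ν,p3), (ξ,p3)}
  {ν, ξ, ρ} × {p3} = {(ν,p3), (ξ,p3), (ρ,p3)}
  {ξ} × {p1, p2, p3} = {(ξ,p1), (ξ,p2), (ξ,p3)}
  {ν, ξ} × {p1, p2, p3} = {(ν,p1), (ν,p2), (ν,p3), (ξ,p1), (ξ,p2), (ξ,p3)}
  {ν, ξ, ρ} × {p1, p2, p3} = {(ν,p1), (ν,p2), (ν,p3), (ξ,p1), (ξ,p2), (ξ,p3), (ρ,p1), (ρ,p2), (ρ,p3)}
These 7 distinct sets form the basis B.
Close under arbitrary unions to get τ_{X×Y}; counting gives |τ_{X×Y}| = 10.


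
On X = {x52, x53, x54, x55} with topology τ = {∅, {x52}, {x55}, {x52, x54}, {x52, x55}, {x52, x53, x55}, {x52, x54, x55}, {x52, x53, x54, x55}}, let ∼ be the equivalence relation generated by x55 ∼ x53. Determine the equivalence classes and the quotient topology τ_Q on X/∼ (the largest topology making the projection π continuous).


X/∼ = {[x52], [x53=x55], [x54]}; |τ_Q| = 5.

Equivalence classes: [x52], [x53=x55], [x54].
Quotient map π: X → X/∼ sends x52 ↦ [x52], x53 ↦ [x53=x55], x54 ↦ [x54], x55 ↦ [x53=x55].
For each subset V ⊆ X/∼, compute π^{-1}(V) ⊆ X and check whether π^{-1}(V) ∈ τ. V is open in τ_Q iff π^{-1}(V) ∈ τ.
  V = {}: π^{-1}(V) = ∅ ∈ τ ✓.
  V = {[x52]}: π^{-1}(V) = {x52} ∈ τ ✓.
  V = {[x53=x55]}: π^{-1}(V) = {x53, x55} ∉ τ ✗.
  V = {[x52], [x53=x55]}: π^{-1}(V) = {x52, x53, x55} ∈ τ ✓.
  V = {[x54]}: π^{-1}(V) = {x54} ∉ τ ✗.
  V = {[x52], [x54]}: π^{-1}(V) = {x52, x54} ∈ τ ✓.
  V = {[x53=x55], [x54]}: π^{-1}(V) = {x53, x54, x55} ∉ τ ✗.
  V = {[x52], [x53=x55], [x54]}: π^{-1}(V) = {x52, x53, x54, x55} ∈ τ ✓.
Open sets in the quotient: τ_Q = {{}, {[x52]}, {[x52], [x53=x55]}, {[x52], [x54]}, {[x52], [x53=x55], [x54]}} (5 elements).


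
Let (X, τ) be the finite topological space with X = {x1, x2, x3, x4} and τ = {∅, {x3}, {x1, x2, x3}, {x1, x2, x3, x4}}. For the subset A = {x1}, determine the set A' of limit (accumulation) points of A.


A' = {x2, x4}

For each x ∈ X, list the open sets U ∈ τ with x ∈ U, then check whether U ∩ (A ∖ {x}) ≠ ∅ for every such U.
  x = x1: open {x1, x2, x3} ∋ x has {x1, x2, x3} ∩ (A ∖ {x1}) = ∅, so x is NOT a limit point.
  x = x2: opens ∋ x are {x1, x2, x3}, {x1, x2, x3, x4}; each meets A ∖ {x2}, so x IS a limit point.
  x = x3: open {x3} ∋ x has {x3} ∩ (A ∖ {x3}) = ∅, so x is NOT a limit point.
  x = x4: opens ∋ x are {x1, x2, x3, x4}; each meets A ∖ {x4}, so x IS a limit point.
Collecting: A' = {x2, x4}.


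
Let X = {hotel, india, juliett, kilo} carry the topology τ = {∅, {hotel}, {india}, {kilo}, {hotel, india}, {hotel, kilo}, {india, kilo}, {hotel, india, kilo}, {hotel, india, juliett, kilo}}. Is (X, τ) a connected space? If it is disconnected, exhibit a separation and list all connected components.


(X, τ) is connected.

Find clopen sets (U ∈ τ with X ∖ U ∈ τ):
  U = ∅, X ∖ U = {hotel, india, juliett, kilo} — both open, so U is clopen.
  U = {hotel, india, juliett, kilo}, X ∖ U = ∅ — both open, so U is clopen.
Only trivial clopens (∅ and X) exist, so (X, τ) is connected.
Compute connected components by grouping points that agree on all clopens:
  component: {hotel, india, juliett, kilo}


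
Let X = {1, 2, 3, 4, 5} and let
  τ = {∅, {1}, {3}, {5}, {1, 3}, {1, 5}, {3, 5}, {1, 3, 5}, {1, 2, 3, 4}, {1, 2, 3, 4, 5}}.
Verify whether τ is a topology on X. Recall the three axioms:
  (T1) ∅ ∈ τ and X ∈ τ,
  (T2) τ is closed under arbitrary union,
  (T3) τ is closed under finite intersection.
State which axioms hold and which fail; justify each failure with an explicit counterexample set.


τ IS a topology on X.

Axiom (T1): ∅ ∈ τ? Yes; X ∈ τ? Yes.
Axiom (T2/T3): check pairwise unions and intersections of members of τ.
All pairwise intersections and unions checked — each lies in τ. Therefore τ satisfies (T1), (T2), (T3): it IS a topology on X.


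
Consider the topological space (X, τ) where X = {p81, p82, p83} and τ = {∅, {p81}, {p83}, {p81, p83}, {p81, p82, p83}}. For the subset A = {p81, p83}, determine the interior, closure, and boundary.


int(A) = {p81, p83}, cl(A) = {p81, p82, p83}, ∂A = {p82}.

Closed sets in (X, τ) are complements of opens:
  closed(X, τ) = {∅, {p82}, {p81, p82}, {p82, p83}, {p81, p82, p83}}.
int(A) = ⋃ {U ∈ τ : U ⊆ A}. Opens contained in A: ∅, {p81}, {p83}, {p81, p83}.
Taking the union of these: int(A) = {p81, p83}.
cl(A) = ⋂ {C closed : A ⊆ C}. Closed sets containing A: {p81, p82, p83}.
Intersecting these: cl(A) = {p81, p82, p83}.
∂A = cl(A) ∖ int(A) = {p81, p82, p83} ∖ {p81, p83} = {p82}.


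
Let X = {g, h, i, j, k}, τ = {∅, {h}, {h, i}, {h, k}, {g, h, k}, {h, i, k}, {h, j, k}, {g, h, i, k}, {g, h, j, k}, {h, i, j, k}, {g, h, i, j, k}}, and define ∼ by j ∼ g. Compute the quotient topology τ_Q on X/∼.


X/∼ = {[g=j], [h], [i], [k]}; |τ_Q| = 7.

Equivalence classes: [g=j], [h], [i], [k].
Quotient map π: X → X/∼ sends g ↦ [g=j], h ↦ [h], i ↦ [i], j ↦ [g=j], k ↦ [k].
For each subset V ⊆ X/∼, compute π^{-1}(V) ⊆ X and check whether π^{-1}(V) ∈ τ. V is open in τ_Q iff π^{-1}(V) ∈ τ.
  V = {}: π^{-1}(V) = ∅ ∈ τ ✓.
  V = {[g=j]}: π^{-1}(V) = {g, j} ∉ τ ✗.
  V = {[h]}: π^{-1}(V) = {h} ∈ τ ✓.
  V = {[g=j], [h]}: π^{-1}(V) = {g, h, j} ∉ τ ✗.
  V = {[i]}: π^{-1}(V) = {i} ∉ τ ✗.
  V = {[g=j], [i]}: π^{-1}(V) = {g, i, j} ∉ τ ✗.
  V = {[h], [i]}: π^{-1}(V) = {h, i} ∈ τ ✓.
  V = {[g=j], [h], [i]}: π^{-1}(V) = {g, h, i, j} ∉ τ ✗.
  V = {[k]}: π^{-1}(V) = {k} ∉ τ ✗.
  V = {[g=j], [k]}: π^{-1}(V) = {g, j, k} ∉ τ ✗.
  V = {[h], [k]}: π^{-1}(V) = {h, k} ∈ τ ✓.
  V = {[g=j], [h], [k]}: π^{-1}(V) = {g, h, j, k} ∈ τ ✓.
  V = {[i], [k]}: π^{-1}(V) = {i, k} ∉ τ ✗.
  V = {[g=j], [i], [k]}: π^{-1}(V) = {g, i, j, k} ∉ τ ✗.
  V = {[h], [i], [k]}: π^{-1}(V) = {h, i, k} ∈ τ ✓.
  V = {[g=j], [h], [i], [k]}: π^{-1}(V) = {g, h, i, j, k} ∈ τ ✓.
Open sets in the quotient: τ_Q = {{}, {[h]}, {[h], [i]}, {[h], [k]}, {[g=j], [h], [k]}, {[h], [i], [k]}, {[g=j], [h], [i], [k]}} (7 elements).


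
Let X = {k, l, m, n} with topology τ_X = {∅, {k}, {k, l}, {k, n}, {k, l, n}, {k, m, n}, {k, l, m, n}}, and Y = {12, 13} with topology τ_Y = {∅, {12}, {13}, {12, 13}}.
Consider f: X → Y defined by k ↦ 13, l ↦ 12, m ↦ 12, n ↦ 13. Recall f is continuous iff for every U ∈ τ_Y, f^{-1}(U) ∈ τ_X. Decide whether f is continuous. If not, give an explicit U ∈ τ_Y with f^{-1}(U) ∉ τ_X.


f is NOT continuous.

Compute f^{-1}(U) for each U ∈ τ_Y:
  U = ∅: f^{-1}(U) = ∅ ∈ τ_X ✓.
  U = {12}: f^{-1}(U) = {l, m} ∉ τ_X ✗.
  U = {13}: f^{-1}(U) = {k, n} ∈ τ_X ✓.
  U = {12, 13}: f^{-1}(U) = {k, l, m, n} ∈ τ_X ✓.
Found U = {12} with f^{-1}(U) = {l, m} not in τ_X. Therefore f is NOT continuous.


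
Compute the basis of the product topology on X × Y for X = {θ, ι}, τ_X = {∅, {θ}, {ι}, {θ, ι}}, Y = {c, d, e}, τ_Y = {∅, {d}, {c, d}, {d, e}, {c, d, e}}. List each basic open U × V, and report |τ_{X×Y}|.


Basis B = {∅ × ∅, {θ} × {d}, {ι} × {d}, {θ} × {c, d}, {θ} × {d, e}, {θ, ι} × {d}, {ι} × {c, d}, {ι} × {d, e}, {θ} × {c, d, e}, {ι} × {c, d, e}, {θ, ι} × {c, d}, {θ, ι} × {d, e}, {θ, ι} × {c, d, e}}; |τ_{X×Y}| = 25.

Enumerate products U × V with U ∈ τ_X, V ∈ τ_Y (deduplicated):
  ∅ × ∅ = {} (∅)
  {θ} × {d} = {(θ,d)}
  {ι} × {d} = {(ι,d)}
  {θ} × {c, d} = {(θ,c), (θ,d)}
  {θ} × {d, e} = {(θ,d), (θ,e)}
  {θ, ι} × {d} = {(θ,d), (ι,d)}
  {ι} × {c, d} = {(ι,c), (ι,d)}
  {ι} × {d, e} = {(ι,d), (ι,e)}
  {θ} × {c, d, e} = {(θ,c), (θ,d), (θ,e)}
  {ι} × {c, d, e} = {(ι,c), (ι,d), (ι,e)}
  {θ, ι} × {c, d} = {(θ,c), (θ,d), (ι,c), (ι,d)}
  {θ, ι} × {d, e} = {(θ,d), (θ,e), (ι,d), (ι,e)}
  {θ, ι} × {c, d, e} = {(θ,c), (θ,d), (θ,e), (ι,c), (ι,d), (ι,e)}
These 13 distinct sets form the basis B.
Close under arbitrary unions to get τ_{X×Y}; counting gives |τ_{X×Y}| = 25.


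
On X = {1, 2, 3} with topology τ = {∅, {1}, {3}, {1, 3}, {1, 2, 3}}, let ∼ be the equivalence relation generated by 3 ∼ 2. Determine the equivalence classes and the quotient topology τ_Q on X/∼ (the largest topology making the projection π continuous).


X/∼ = {[1], [2=3]}; |τ_Q| = 3.

Equivalence classes: [1], [2=3].
Quotient map π: X → X/∼ sends 1 ↦ [1], 2 ↦ [2=3], 3 ↦ [2=3].
For each subset V ⊆ X/∼, compute π^{-1}(V) ⊆ X and check whether π^{-1}(V) ∈ τ. V is open in τ_Q iff π^{-1}(V) ∈ τ.
  V = {}: π^{-1}(V) = ∅ ∈ τ ✓.
  V = {[1]}: π^{-1}(V) = {1} ∈ τ ✓.
  V = {[2=3]}: π^{-1}(V) = {2, 3} ∉ τ ✗.
  V = {[1], [2=3]}: π^{-1}(V) = {1, 2, 3} ∈ τ ✓.
Open sets in the quotient: τ_Q = {{}, {[1]}, {[1], [2=3]}} (3 elements).


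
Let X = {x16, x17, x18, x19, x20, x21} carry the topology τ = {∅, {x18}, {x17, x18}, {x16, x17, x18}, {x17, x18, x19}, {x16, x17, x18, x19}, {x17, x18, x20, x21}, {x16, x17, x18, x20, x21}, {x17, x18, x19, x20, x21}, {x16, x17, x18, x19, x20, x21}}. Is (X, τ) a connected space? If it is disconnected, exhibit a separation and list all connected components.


(X, τ) is connected.

Find clopen sets (U ∈ τ with X ∖ U ∈ τ):
  U = ∅, X ∖ U = {x16, x17, x18, x19, x20, x21} — both open, so U is clopen.
  U = {x16, x17, x18, x19, x20, x21}, X ∖ U = ∅ — both open, so U is clopen.
Only trivial clopens (∅ and X) exist, so (X, τ) is connected.
Compute connected components by grouping points that agree on all clopens:
  component: {x16, x17, x18, x19, x20, x21}


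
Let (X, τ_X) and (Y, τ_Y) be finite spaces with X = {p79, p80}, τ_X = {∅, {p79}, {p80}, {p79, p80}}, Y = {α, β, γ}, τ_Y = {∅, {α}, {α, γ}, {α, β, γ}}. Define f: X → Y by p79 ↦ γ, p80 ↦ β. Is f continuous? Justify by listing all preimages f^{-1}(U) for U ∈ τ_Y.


f IS continuous.

Compute f^{-1}(U) for each U ∈ τ_Y:
  U = ∅: f^{-1}(U) = ∅ ∈ τ_X ✓.
  U = {α}: f^{-1}(U) = ∅ ∈ τ_X ✓.
  U = {α, γ}: f^{-1}(U) = {p79} ∈ τ_X ✓.
  U = {α, β, γ}: f^{-1}(U) = {p79, p80} ∈ τ_X ✓.
Every preimage lies in τ_X, so f IS continuous.


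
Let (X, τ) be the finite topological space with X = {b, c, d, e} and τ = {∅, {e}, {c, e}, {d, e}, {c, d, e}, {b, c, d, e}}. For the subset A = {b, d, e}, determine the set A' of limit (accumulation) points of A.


A' = {b, c, d}

For each x ∈ X, list the open sets U ∈ τ with x ∈ U, then check whether U ∩ (A ∖ {x}) ≠ ∅ for every such U.
  x = b: opens ∋ x are {b, c, d, e}; each meets A ∖ {b}, so x IS a limit point.
  x = c: opens ∋ x are {c, e}, {c, d, e}, {b, c, d, e}; each meets A ∖ {c}, so x IS a limit point.
  x = d: opens ∋ x are {d, e}, {c, d, e}, {b, c, d, e}; each meets A ∖ {d}, so x IS a limit point.
  x = e: open {e} ∋ x has {e} ∩ (A ∖ {e}) = ∅, so x is NOT a limit point.
Collecting: A' = {b, c, d}.


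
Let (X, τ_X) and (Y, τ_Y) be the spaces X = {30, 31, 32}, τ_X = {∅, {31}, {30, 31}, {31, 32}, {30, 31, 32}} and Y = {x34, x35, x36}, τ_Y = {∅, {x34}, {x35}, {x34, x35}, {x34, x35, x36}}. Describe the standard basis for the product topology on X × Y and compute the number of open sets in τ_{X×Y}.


Basis B = {∅ × ∅, {31} × {x34}, {31} × {x35}, {30, 31} × {x34}, {30, 31} × {x35}, {31} × {x34, x35}, {31, 32} × {x34}, {31, 32} × {x35}, {30, 31, 32} × {x34}, {30, 31, 32} × {x35}, {31} × {x34, x35, x36}, {30, 31} × {x34, x35}, {31, 32} × {x34, x35}, {30, 31} × {x34, x35, x36}, {30, 31, 32} × {x34, x35}, {31, 32} × {x34, x35, x36}, {30, 31, 32} × {x34, x35, x36}}; |τ_{X×Y}| = 50.

Enumerate products U × V with U ∈ τ_X, V ∈ τ_Y (deduplicated):
  ∅ × ∅ = {} (∅)
  {31} × {x34} = {(31,x34)}
  {31} × {x35} = {(31,x35)}
  {30, 31} × {x34} = {(30,x34), (31,x34)}
  {30, 31} × {x35} = {(30,x35), (31,x35)}
  {31} × {x34, x35} = {(31,x34), (31,x35)}
  {31, 32} × {x34} = {(31,x34), (32,x34)}
  {31, 32} × {x35} = {(31,x35), (32,x35)}
  {30, 31, 32} × {x34} = {(30,x34), (31,x34), (32,x34)}
  {30, 31, 32} × {x35} = {(30,x35), (31,x35), (32,x35)}
  {31} × {x34, x35, x36} = {(31,x34), (31,x35), (31,x36)}
  {30, 31} × {x34, x35} = {(30,x34), (30,x35), (31,x34), (31,x35)}
  {31, 32} × {x34, x35} = {(31,x34), (31,x35), (32,x34), (32,x35)}
  {30, 31} × {x34, x35, x36} = {(30,x34), (30,x35), (30,x36), (31,x34), (31,x35), (31,x36)}
  {30, 31, 32} × {x34, x35} = {(30,x34), (30,x35), (31,x34), (31,x35), (32,x34), (32,x35)}
  {31, 32} × {x34, x35, x36} = {(31,x34), (31,x35), (31,x36), (32,x34), (32,x35), (32,x36)}
  {30, 31, 32} × {x34, x35, x36} = {(30,x34), (30,x35), (30,x36), (31,x34), (31,x35), (31,x36), (32,x34), (32,x35), (32,x36)}
These 17 distinct sets form the basis B.
Close under arbitrary unions to get τ_{X×Y}; counting gives |τ_{X×Y}| = 50.


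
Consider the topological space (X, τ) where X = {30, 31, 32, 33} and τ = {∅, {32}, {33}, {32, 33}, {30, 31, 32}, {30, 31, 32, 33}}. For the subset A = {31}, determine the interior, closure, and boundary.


int(A) = ∅, cl(A) = {30, 31}, ∂A = {30, 31}.

Closed sets in (X, τ) are complements of opens:
  closed(X, τ) = {∅, {33}, {30, 31}, {30, 31, 32}, {30, 31, 33}, {30, 31, 32, 33}}.
int(A) = ⋃ {U ∈ τ : U ⊆ A}. Opens contained in A: ∅.
Taking the union of these: int(A) = ∅.
cl(A) = ⋂ {C closed : A ⊆ C}. Closed sets containing A: {30, 31}, {30, 31, 32}, {30, 31, 33}, {30, 31, 32, 33}.
Intersecting these: cl(A) = {30, 31}.
∂A = cl(A) ∖ int(A) = {30, 31} ∖ ∅ = {30, 31}.


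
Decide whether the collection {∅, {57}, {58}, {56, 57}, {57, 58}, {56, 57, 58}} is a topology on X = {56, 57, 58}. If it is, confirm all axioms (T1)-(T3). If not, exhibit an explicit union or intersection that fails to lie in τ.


τ IS a topology on X.

Axiom (T1): ∅ ∈ τ? Yes; X ∈ τ? Yes.
Axiom (T2/T3): check pairwise unions and intersections of members of τ.
All pairwise intersections and unions checked — each lies in τ. Therefore τ satisfies (T1), (T2), (T3): it IS a topology on X.


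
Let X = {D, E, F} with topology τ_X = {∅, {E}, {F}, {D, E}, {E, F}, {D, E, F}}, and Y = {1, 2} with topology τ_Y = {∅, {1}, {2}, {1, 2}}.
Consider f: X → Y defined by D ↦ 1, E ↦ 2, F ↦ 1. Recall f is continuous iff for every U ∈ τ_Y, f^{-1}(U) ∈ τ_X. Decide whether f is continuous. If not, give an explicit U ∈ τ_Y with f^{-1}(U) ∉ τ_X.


f is NOT continuous.

Compute f^{-1}(U) for each U ∈ τ_Y:
  U = ∅: f^{-1}(U) = ∅ ∈ τ_X ✓.
  U = {1}: f^{-1}(U) = {D, F} ∉ τ_X ✗.
  U = {2}: f^{-1}(U) = {E} ∈ τ_X ✓.
  U = {1, 2}: f^{-1}(U) = {D, E, F} ∈ τ_X ✓.
Found U = {1} with f^{-1}(U) = {D, F} not in τ_X. Therefore f is NOT continuous.


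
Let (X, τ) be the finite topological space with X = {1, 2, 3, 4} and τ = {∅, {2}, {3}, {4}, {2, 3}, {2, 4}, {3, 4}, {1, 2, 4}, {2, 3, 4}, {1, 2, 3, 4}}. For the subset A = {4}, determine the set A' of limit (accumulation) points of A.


A' = {1}

For each x ∈ X, list the open sets U ∈ τ with x ∈ U, then check whether U ∩ (A ∖ {x}) ≠ ∅ for every such U.
  x = 1: opens ∋ x are {1, 2, 4}, {1, 2, 3, 4}; each meets A ∖ {1}, so x IS a limit point.
  x = 2: open {2} ∋ x has {2} ∩ (A ∖ {2}) = ∅, so x is NOT a limit point.
  x = 3: open {3} ∋ x has {3} ∩ (A ∖ {3}) = ∅, so x is NOT a limit point.
  x = 4: open {4} ∋ x has {4} ∩ (A ∖ {4}) = ∅, so x is NOT a limit point.
Collecting: A' = {1}.


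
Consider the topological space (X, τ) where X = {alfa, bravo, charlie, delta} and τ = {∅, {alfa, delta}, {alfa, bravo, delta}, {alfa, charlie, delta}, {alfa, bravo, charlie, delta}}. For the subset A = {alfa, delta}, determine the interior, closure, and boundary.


int(A) = {alfa, delta}, cl(A) = {alfa, bravo, charlie, delta}, ∂A = {bravo, charlie}.

Closed sets in (X, τ) are complements of opens:
  closed(X, τ) = {∅, {bravo}, {charlie}, {bravo, charlie}, {alfa, bravo, charlie, delta}}.
int(A) = ⋃ {U ∈ τ : U ⊆ A}. Opens contained in A: ∅, {alfa, delta}.
Taking the union of these: int(A) = {alfa, delta}.
cl(A) = ⋂ {C closed : A ⊆ C}. Closed sets containing A: {alfa, bravo, charlie, delta}.
Intersecting these: cl(A) = {alfa, bravo, charlie, delta}.
∂A = cl(A) ∖ int(A) = {alfa, bravo, charlie, delta} ∖ {alfa, delta} = {bravo, charlie}.


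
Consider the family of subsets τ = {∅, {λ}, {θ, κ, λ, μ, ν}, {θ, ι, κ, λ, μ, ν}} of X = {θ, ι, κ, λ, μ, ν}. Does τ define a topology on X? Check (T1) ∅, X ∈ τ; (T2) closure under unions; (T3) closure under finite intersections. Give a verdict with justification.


τ IS a topology on X.

Axiom (T1): ∅ ∈ τ? Yes; X ∈ τ? Yes.
Axiom (T2/T3): check pairwise unions and intersections of members of τ.
All pairwise intersections and unions checked — each lies in τ. Therefore τ satisfies (T1), (T2), (T3): it IS a topology on X.


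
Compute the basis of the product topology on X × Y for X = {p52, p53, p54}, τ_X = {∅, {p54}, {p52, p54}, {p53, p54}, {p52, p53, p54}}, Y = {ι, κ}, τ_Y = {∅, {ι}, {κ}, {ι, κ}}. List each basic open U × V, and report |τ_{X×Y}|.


Basis B = {∅ × ∅, {p54} × {ι}, {p54} × {κ}, {p52, p54} × {ι}, {p52, p54} × {κ}, {p53, p54} × {ι}, {p53, p54} × {κ}, {p54} × {ι, κ}, {p52, p53, p54} × {ι}, {p52, p53, p54} × {κ}, {p52, p54} × {ι, κ}, {p53, p54} × {ι, κ}, {p52, p53, p54} × {ι, κ}}; |τ_{X×Y}| = 25.

Enumerate products U × V with U ∈ τ_X, V ∈ τ_Y (deduplicated):
  ∅ × ∅ = {} (∅)
  {p54} × {ι} = {(p54,ι)}
  {p54} × {κ} = {(p54,κ)}
  {p52, p54} × {ι} = {(p52,ι), (p54,ι)}
  {p52, p54} × {κ} = {(p52,κ), (p54,κ)}
  {p53, p54} × {ι} = {(p53,ι), (p54,ι)}
  {p53, p54} × {κ} = {(p53,κ), (p54,κ)}
  {p54} × {ι, κ} = {(p54,ι), (p54,κ)}
  {p52, p53, p54} × {ι} = {(p52,ι), (p53,ι), (p54,ι)}
  {p52, p53, p54} × {κ} = {(p52,κ), (p53,κ), (p54,κ)}
  {p52, p54} × {ι, κ} = {(p52,ι), (p52,κ), (p54,ι), (p54,κ)}
  {p53, p54} × {ι, κ} = {(p53,ι), (p53,κ), (p54,ι), (p54,κ)}
  {p52, p53, p54} × {ι, κ} = {(p52,ι), (p52,κ), (p53,ι), (p53,κ), (p54,ι), (p54,κ)}
These 13 distinct sets form the basis B.
Close under arbitrary unions to get τ_{X×Y}; counting gives |τ_{X×Y}| = 25.


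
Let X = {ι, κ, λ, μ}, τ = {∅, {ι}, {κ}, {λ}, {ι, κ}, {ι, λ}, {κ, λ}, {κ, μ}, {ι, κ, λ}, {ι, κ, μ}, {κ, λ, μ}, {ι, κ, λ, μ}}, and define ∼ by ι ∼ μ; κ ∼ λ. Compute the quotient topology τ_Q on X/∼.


X/∼ = {[ι=μ], [κ=λ]}; |τ_Q| = 3.

Equivalence classes: [ι=μ], [κ=λ].
Quotient map π: X → X/∼ sends ι ↦ [ι=μ], κ ↦ [κ=λ], λ ↦ [κ=λ], μ ↦ [ι=μ].
For each subset V ⊆ X/∼, compute π^{-1}(V) ⊆ X and check whether π^{-1}(V) ∈ τ. V is open in τ_Q iff π^{-1}(V) ∈ τ.
  V = {}: π^{-1}(V) = ∅ ∈ τ ✓.
  V = {[ι=μ]}: π^{-1}(V) = {ι, μ} ∉ τ ✗.
  V = {[κ=λ]}: π^{-1}(V) = {κ, λ} ∈ τ ✓.
  V = {[ι=μ], [κ=λ]}: π^{-1}(V) = {ι, κ, λ, μ} ∈ τ ✓.
Open sets in the quotient: τ_Q = {{}, {[κ=λ]}, {[ι=μ], [κ=λ]}} (3 elements).


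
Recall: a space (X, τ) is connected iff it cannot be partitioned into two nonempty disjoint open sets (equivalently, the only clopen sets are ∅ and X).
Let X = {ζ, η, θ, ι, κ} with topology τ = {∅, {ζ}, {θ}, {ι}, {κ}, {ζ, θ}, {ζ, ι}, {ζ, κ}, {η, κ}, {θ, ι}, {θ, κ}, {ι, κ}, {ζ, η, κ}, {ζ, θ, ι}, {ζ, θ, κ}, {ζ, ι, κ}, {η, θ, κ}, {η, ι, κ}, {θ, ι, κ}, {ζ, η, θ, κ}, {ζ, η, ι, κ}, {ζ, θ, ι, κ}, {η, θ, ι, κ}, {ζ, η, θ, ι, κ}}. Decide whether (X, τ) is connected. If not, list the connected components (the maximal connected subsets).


(X, τ) is disconnected; components = [{ζ}, {θ}, {ι}, {η, κ}].

Find clopen sets (U ∈ τ with X ∖ U ∈ τ):
  U = ∅, X ∖ U = {ζ, η, θ, ι, κ} — both open, so U is clopen.
  U = {ζ}, X ∖ U = {η, θ, ι, κ} — both open, so U is clopen.
  U = {θ}, X ∖ U = {ζ, η, ι, κ} — both open, so U is clopen.
  U = {ι}, X ∖ U = {ζ, η, θ, κ} — both open, so U is clopen.
  U = {ζ, θ}, X ∖ U = {η, ι, κ} — both open, so U is clopen.
  U = {ζ, ι}, X ∖ U = {η, θ, κ} — both open, so U is clopen.
  U = {η, κ}, X ∖ U = {ζ, θ, ι} — both open, so U is clopen.
  U = {θ, ι}, X ∖ U = {ζ, η, κ} — both open, so U is clopen.
  U = {ζ, η, κ}, X ∖ U = {θ, ι} — both open, so U is clopen.
  U = {ζ, θ, ι}, X ∖ U = {η, κ} — both open, so U is clopen.
  U = {η, θ, κ}, X ∖ U = {ζ, ι} — both open, so U is clopen.
  U = {η, ι, κ}, X ∖ U = {ζ, θ} — both open, so U is clopen.
  U = {ζ, η, θ, κ}, X ∖ U = {ι} — both open, so U is clopen.
  U = {ζ, η, ι, κ}, X ∖ U = {θ} — both open, so U is clopen.
  U = {η, θ, ι, κ}, X ∖ U = {ζ} — both open, so U is clopen.
  U = {ζ, η, θ, ι, κ}, X ∖ U = ∅ — both open, so U is clopen.
Nontrivial clopen(s) exist: e.g. {η, κ}. So (X, τ) is disconnected.
Compute connected components by grouping points that agree on all clopens:
  component: {ζ}
  component: {θ}
  component: {ι}
  component: {η, κ}


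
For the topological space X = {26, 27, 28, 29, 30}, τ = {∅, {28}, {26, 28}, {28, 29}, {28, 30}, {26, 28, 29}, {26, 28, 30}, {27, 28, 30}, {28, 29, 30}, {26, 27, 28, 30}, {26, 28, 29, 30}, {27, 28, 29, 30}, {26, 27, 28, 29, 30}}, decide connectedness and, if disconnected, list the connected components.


(X, τ) is connected.

Find clopen sets (U ∈ τ with X ∖ U ∈ τ):
  U = ∅, X ∖ U = {26, 27, 28, 29, 30} — both open, so U is clopen.
  U = {26, 27, 28, 29, 30}, X ∖ U = ∅ — both open, so U is clopen.
Only trivial clopens (∅ and X) exist, so (X, τ) is connected.
Compute connected components by grouping points that agree on all clopens:
  component: {26, 27, 28, 29, 30}


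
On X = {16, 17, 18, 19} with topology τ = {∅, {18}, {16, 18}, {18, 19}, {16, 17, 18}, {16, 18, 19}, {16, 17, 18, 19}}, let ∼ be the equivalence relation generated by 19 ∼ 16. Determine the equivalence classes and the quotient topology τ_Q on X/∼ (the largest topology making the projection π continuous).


X/∼ = {[16=19], [17], [18]}; |τ_Q| = 4.

Equivalence classes: [16=19], [17], [18].
Quotient map π: X → X/∼ sends 16 ↦ [16=19], 17 ↦ [17], 18 ↦ [18], 19 ↦ [16=19].
For each subset V ⊆ X/∼, compute π^{-1}(V) ⊆ X and check whether π^{-1}(V) ∈ τ. V is open in τ_Q iff π^{-1}(V) ∈ τ.
  V = {}: π^{-1}(V) = ∅ ∈ τ ✓.
  V = {[16=19]}: π^{-1}(V) = {16, 19} ∉ τ ✗.
  V = {[17]}: π^{-1}(V) = {17} ∉ τ ✗.
  V = {[16=19], [17]}: π^{-1}(V) = {16, 17, 19} ∉ τ ✗.
  V = {[18]}: π^{-1}(V) = {18} ∈ τ ✓.
  V = {[16=19], [18]}: π^{-1}(V) = {16, 18, 19} ∈ τ ✓.
  V = {[17], [18]}: π^{-1}(V) = {17, 18} ∉ τ ✗.
  V = {[16=19], [17], [18]}: π^{-1}(V) = {16, 17, 18, 19} ∈ τ ✓.
Open sets in the quotient: τ_Q = {{}, {[18]}, {[16=19], [18]}, {[16=19], [17], [18]}} (4 elements).


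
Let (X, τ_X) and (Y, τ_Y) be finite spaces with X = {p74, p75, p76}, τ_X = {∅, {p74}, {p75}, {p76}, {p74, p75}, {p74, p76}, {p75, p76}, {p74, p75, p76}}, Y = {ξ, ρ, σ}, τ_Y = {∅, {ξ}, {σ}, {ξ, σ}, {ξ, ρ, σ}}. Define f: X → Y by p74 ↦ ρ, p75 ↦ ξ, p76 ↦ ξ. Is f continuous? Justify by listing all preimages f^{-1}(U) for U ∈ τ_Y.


f IS continuous.

Compute f^{-1}(U) for each U ∈ τ_Y:
  U = ∅: f^{-1}(U) = ∅ ∈ τ_X ✓.
  U = {ξ}: f^{-1}(U) = {p75, p76} ∈ τ_X ✓.
  U = {σ}: f^{-1}(U) = ∅ ∈ τ_X ✓.
  U = {ξ, σ}: f^{-1}(U) = {p75, p76} ∈ τ_X ✓.
  U = {ξ, ρ, σ}: f^{-1}(U) = {p74, p75, p76} ∈ τ_X ✓.
Every preimage lies in τ_X, so f IS continuous.


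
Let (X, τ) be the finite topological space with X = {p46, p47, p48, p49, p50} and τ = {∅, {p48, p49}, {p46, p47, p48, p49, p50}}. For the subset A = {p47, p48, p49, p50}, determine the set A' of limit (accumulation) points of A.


A' = {p46, p47, p48, p49, p50}

For each x ∈ X, list the open sets U ∈ τ with x ∈ U, then check whether U ∩ (A ∖ {x}) ≠ ∅ for every such U.
  x = p46: opens ∋ x are {p46, p47, p48, p49, p50}; each meets A ∖ {p46}, so x IS a limit point.
  x = p47: opens ∋ x are {p46, p47, p48, p49, p50}; each meets A ∖ {p47}, so x IS a limit point.
  x = p48: opens ∋ x are {p48, p49}, {p46, p47, p48, p49, p50}; each meets A ∖ {p48}, so x IS a limit point.
  x = p49: opens ∋ x are {p48, p49}, {p46, p47, p48, p49, p50}; each meets A ∖ {p49}, so x IS a limit point.
  x = p50: opens ∋ x are {p46, p47, p48, p49, p50}; each meets A ∖ {p50}, so x IS a limit point.
Collecting: A' = {p46, p47, p48, p49, p50}.


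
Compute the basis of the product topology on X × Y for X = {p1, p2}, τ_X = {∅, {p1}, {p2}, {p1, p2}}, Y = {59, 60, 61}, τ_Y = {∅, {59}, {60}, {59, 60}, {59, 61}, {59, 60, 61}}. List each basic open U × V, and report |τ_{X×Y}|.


Basis B = {∅ × ∅, {p1} × {59}, {p1} × {60}, {p2} × {59}, {p2} × {60}, {p1} × {59, 60}, {p1} × {59, 61}, {p1, p2} × {59}, {p1, p2} × {60}, {p2} × {59, 60}, {p2} × {59, 61}, {p1} × {59, 60, 61}, {p2} × {59, 60, 61}, {p1, p2} × {59, 60}, {p1, p2} × {59, 61}, {p1, p2} × {59, 60, 61}}; |τ_{X×Y}| = 36.

Enumerate products U × V with U ∈ τ_X, V ∈ τ_Y (deduplicated):
  ∅ × ∅ = {} (∅)
  {p1} × {59} = {(p1,59)}
  {p1} × {60} = {(p1,60)}
  {p2} × {59} = {(p2,59)}
  {p2} × {60} = {(p2,60)}
  {p1} × {59, 60} = {(p1,59), (p1,60)}
  {p1} × {59, 61} = {(p1,59), (p1,61)}
  {p1, p2} × {59} = {(p1,59), (p2,59)}
  {p1, p2} × {60} = {(p1,60), (p2,60)}
  {p2} × {59, 60} = {(p2,59), (p2,60)}
  {p2} × {59, 61} = {(p2,59), (p2,61)}
  {p1} × {59, 60, 61} = {(p1,59), (p1,60), (p1,61)}
  {p2} × {59, 60, 61} = {(p2,59), (p2,60), (p2,61)}
  {p1, p2} × {59, 60} = {(p1,59), (p1,60), (p2,59), (p2,60)}
  {p1, p2} × {59, 61} = {(p1,59), (p1,61), (p2,59), (p2,61)}
  {p1, p2} × {59, 60, 61} = {(p1,59), (p1,60), (p1,61), (p2,59), (p2,60), (p2,61)}
These 16 distinct sets form the basis B.
Close under arbitrary unions to get τ_{X×Y}; counting gives |τ_{X×Y}| = 36.


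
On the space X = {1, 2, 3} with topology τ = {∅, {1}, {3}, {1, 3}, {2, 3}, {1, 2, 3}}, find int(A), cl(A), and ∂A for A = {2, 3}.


int(A) = {2, 3}, cl(A) = {2, 3}, ∂A = ∅.

Closed sets in (X, τ) are complements of opens:
  closed(X, τ) = {∅, {1}, {2}, {1, 2}, {2, 3}, {1, 2, 3}}.
int(A) = ⋃ {U ∈ τ : U ⊆ A}. Opens contained in A: ∅, {3}, {2, 3}.
Taking the union of these: int(A) = {2, 3}.
cl(A) = ⋂ {C closed : A ⊆ C}. Closed sets containing A: {2, 3}, {1, 2, 3}.
Intersecting these: cl(A) = {2, 3}.
∂A = cl(A) ∖ int(A) = {2, 3} ∖ {2, 3} = ∅.


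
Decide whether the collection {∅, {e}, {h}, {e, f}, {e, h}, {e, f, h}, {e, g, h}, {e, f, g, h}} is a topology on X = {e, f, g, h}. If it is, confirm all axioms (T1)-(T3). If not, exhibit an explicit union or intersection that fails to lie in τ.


τ IS a topology on X.

Axiom (T1): ∅ ∈ τ? Yes; X ∈ τ? Yes.
Axiom (T2/T3): check pairwise unions and intersections of members of τ.
All pairwise intersections and unions checked — each lies in τ. Therefore τ satisfies (T1), (T2), (T3): it IS a topology on X.


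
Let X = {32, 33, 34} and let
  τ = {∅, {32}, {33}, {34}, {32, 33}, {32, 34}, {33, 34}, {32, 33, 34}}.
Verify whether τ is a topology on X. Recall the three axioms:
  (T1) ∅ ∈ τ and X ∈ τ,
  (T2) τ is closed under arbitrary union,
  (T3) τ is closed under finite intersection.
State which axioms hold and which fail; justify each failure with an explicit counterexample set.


τ IS a topology on X.

Axiom (T1): ∅ ∈ τ? Yes; X ∈ τ? Yes.
Axiom (T2/T3): check pairwise unions and intersections of members of τ.
All pairwise intersections and unions checked — each lies in τ. Therefore τ satisfies (T1), (T2), (T3): it IS a topology on X.


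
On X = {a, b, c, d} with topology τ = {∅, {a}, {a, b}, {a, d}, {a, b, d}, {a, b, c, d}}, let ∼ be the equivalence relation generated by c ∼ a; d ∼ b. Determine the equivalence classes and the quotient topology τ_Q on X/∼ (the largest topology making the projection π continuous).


X/∼ = {[a=c], [b=d]}; |τ_Q| = 2.

Equivalence classes: [a=c], [b=d].
Quotient map π: X → X/∼ sends a ↦ [a=c], b ↦ [b=d], c ↦ [a=c], d ↦ [b=d].
For each subset V ⊆ X/∼, compute π^{-1}(V) ⊆ X and check whether π^{-1}(V) ∈ τ. V is open in τ_Q iff π^{-1}(V) ∈ τ.
  V = {}: π^{-1}(V) = ∅ ∈ τ ✓.
  V = {[a=c]}: π^{-1}(V) = {a, c} ∉ τ ✗.
  V = {[b=d]}: π^{-1}(V) = {b, d} ∉ τ ✗.
  V = {[a=c], [b=d]}: π^{-1}(V) = {a, b, c, d} ∈ τ ✓.
Open sets in the quotient: τ_Q = {{}, {[a=c], [b=d]}} (2 elements).


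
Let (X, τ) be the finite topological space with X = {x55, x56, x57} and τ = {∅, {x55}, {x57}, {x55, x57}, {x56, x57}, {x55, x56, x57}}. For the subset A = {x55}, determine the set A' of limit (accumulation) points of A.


A' = ∅

For each x ∈ X, list the open sets U ∈ τ with x ∈ U, then check whether U ∩ (A ∖ {x}) ≠ ∅ for every such U.
  x = x55: open {x55} ∋ x has {x55} ∩ (A ∖ {x55}) = ∅, so x is NOT a limit point.
  x = x56: open {x56, x57} ∋ x has {x56, x57} ∩ (A ∖ {x56}) = ∅, so x is NOT a limit point.
  x = x57: open {x57} ∋ x has {x57} ∩ (A ∖ {x57}) = ∅, so x is NOT a limit point.
Collecting: A' = ∅.


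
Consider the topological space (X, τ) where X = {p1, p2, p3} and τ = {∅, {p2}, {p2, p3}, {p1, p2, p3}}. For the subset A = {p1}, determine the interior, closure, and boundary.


int(A) = ∅, cl(A) = {p1}, ∂A = {p1}.

Closed sets in (X, τ) are complements of opens:
  closed(X, τ) = {∅, {p1}, {p1, p3}, {p1, p2, p3}}.
int(A) = ⋃ {U ∈ τ : U ⊆ A}. Opens contained in A: ∅.
Taking the union of these: int(A) = ∅.
cl(A) = ⋂ {C closed : A ⊆ C}. Closed sets containing A: {p1}, {p1, p3}, {p1, p2, p3}.
Intersecting these: cl(A) = {p1}.
∂A = cl(A) ∖ int(A) = {p1} ∖ ∅ = {p1}.


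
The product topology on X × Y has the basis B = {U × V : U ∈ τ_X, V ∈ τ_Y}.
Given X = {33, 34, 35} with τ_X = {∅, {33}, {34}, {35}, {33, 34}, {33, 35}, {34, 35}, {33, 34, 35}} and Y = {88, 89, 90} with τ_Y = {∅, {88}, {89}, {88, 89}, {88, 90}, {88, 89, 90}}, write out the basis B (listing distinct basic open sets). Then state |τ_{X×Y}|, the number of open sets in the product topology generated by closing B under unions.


Basis B = {∅ × ∅, {33} × {88}, {33} × {89}, {34} × {88}, {34} × {89}, {35} × {88}, {35} × {89}, {33} × {88, 89}, {33} × {88, 90}, {33, 34} × {88}, {33, 35} × {88}, {33, 34} × {89}, {33, 35} × {89}, {34} × {88, 89}, {34} × {88, 90}, {34, 35} × {88}, {34, 35} × {89}, {35} × {88, 89}, {35} × {88, 90}, {33} × {88, 89, 90}, {33, 34, 35} × {88}, {33, 34, 35} × {89}, {34} × {88, 89, 90}, {35} × {88, 89, 90}, {33, 34} × {88, 89}, {33, 35} × {88, 89}, {33, 34} × {88, 90}, {33, 35} × {88, 90}, {34, 35} × {88, 89}, {34, 35} × {88, 90}, {33, 34} × {88, 89, 90}, {33, 35} × {88, 89, 90}, {33, 34, 35} × {88, 89}, {33, 34, 35} × {88, 90}, {34, 35} × {88, 89, 90}, {33, 34, 35} × {88, 89, 90}}; |τ_{X×Y}| = 216.

Enumerate products U × V with U ∈ τ_X, V ∈ τ_Y (deduplicated):
  ∅ × ∅ = {} (∅)
  {33} × {88} = {(33,88)}
  {33} × {89} = {(33,89)}
  {34} × {88} = {(34,88)}
  {34} × {89} = {(34,89)}
  {35} × {88} = {(35,88)}
  {35} × {89} = {(35,89)}
  {33} × {88, 89} = {(33,88), (33,89)}
  {33} × {88, 90} = {(33,88), (33,90)}
  {33, 34} × {88} = {(33,88), (34,88)}
  {33, 35} × {88} = {(33,88), (35,88)}
  {33, 34} × {89} = {(33,89), (34,89)}
  {33, 35} × {89} = {(33,89), (35,89)}
  {34} × {88, 89} = {(34,88), (34,89)}
  {34} × {88, 90} = {(34,88), (34,90)}
  {34, 35} × {88} = {(34,88), (35,88)}
  {34, 35} × {89} = {(34,89), (35,89)}
  {35} × {88, 89} = {(35,88), (35,89)}
  {35} × {88, 90} = {(35,88), (35,90)}
  {33} × {88, 89, 90} = {(33,88), (33,89), (33,90)}
  {33, 34, 35} × {88} = {(33,88), (34,88), (35,88)}
  {33, 34, 35} × {89} = {(33,89), (34,89), (35,89)}
  {34} × {88, 89, 90} = {(34,88), (34,89), (34,90)}
  {35} × {88, 89, 90} = {(35,88), (35,89), (35,90)}
  {33, 34} × {88, 89} = {(33,88), (33,89), (34,88), (34,89)}
  {33, 35} × {88, 89} = {(33,88), (33,89), (35,88), (35,89)}
  {33, 34} × {88, 90} = {(33,88), (33,90), (34,88), (34,90)}
  {33, 35} × {88, 90} = {(33,88), (33,90), (35,88), (35,90)}
  {34, 35} × {88, 89} = {(34,88), (34,89), (35,88), (35,89)}
  {34, 35} × {88, 90} = {(34,88), (34,90), (35,88), (35,90)}
  {33, 34} × {88, 89, 90} = {(33,88), (33,89), (33,90), (34,88), (34,89), (34,90)}
  {33, 35} × {88, 89, 90} = {(33,88), (33,89), (33,90), (35,88), (35,89), (35,90)}
  {33, 34, 35} × {88, 89} = {(33,88), (33,89), (34,88), (34,89), (35,88), (35,89)}
  {33, 34, 35} × {88, 90} = {(33,88), (33,90), (34,88), (34,90), (35,88), (35,90)}
  {34, 35} × {88, 89, 90} = {(34,88), (34,89), (34,90), (35,88), (35,89), (35,90)}
  {33, 34, 35} × {88, 89, 90} = {(33,88), (33,89), (33,90), (34,88), (34,89), (34,90), (35,88), (35,89), (35,90)}
These 36 distinct sets form the basis B.
Close under arbitrary unions to get τ_{X×Y}; counting gives |τ_{X×Y}| = 216.
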